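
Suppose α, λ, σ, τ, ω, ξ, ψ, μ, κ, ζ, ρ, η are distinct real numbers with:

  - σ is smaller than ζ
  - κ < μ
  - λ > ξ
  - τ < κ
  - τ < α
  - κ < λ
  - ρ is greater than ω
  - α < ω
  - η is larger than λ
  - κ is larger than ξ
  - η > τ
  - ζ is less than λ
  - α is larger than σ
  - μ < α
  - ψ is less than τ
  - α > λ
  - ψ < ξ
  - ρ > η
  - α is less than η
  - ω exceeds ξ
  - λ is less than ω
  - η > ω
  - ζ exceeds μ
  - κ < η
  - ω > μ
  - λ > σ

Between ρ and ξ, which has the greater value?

The relevant relations are ξ < κ; κ < μ; μ < ζ; ζ < λ; λ < α; α < ω; ω < η; η < ρ.
Chaining these gives ξ < κ < μ < ζ < λ < α < ω < η < ρ.
So ξ < ρ; ρ is the larger of the two.

ρ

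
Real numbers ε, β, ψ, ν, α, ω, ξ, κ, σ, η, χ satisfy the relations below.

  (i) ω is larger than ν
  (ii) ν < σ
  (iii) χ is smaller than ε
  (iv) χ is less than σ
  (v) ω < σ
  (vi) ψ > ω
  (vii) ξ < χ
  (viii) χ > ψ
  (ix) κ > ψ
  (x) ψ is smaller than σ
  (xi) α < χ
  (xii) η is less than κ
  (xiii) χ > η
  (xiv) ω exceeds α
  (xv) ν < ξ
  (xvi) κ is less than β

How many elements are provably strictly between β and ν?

Chaining upward from ν reaches: ξ, ω, ψ, χ, κ, ε, σ.
Chaining downward from β reaches: α, η, ω, ψ, κ.
Strictly between ν and β are those in both lists: ω, ψ, κ — 3 elements.

3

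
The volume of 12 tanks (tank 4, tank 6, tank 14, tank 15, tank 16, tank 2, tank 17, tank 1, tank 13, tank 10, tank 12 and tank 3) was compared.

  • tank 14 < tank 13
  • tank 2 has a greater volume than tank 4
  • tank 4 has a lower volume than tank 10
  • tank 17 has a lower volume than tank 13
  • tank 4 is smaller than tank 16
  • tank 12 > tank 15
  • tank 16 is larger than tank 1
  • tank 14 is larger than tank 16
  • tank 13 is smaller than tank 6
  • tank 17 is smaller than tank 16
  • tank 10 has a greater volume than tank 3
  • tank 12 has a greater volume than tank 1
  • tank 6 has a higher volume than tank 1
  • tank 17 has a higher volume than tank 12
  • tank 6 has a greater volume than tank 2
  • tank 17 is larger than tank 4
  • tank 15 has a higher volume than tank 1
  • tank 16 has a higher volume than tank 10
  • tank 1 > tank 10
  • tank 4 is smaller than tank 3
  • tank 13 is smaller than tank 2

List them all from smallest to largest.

tank 4 < tank 3 < tank 10 < tank 1 < tank 15 < tank 12 < tank 17 < tank 16 < tank 14 < tank 13 < tank 2 < tank 6

The consecutive links are each given: tank 4 < tank 3; tank 3 < tank 10; tank 10 < tank 1; tank 1 < tank 15; tank 15 < tank 12; tank 12 < tank 17; tank 17 < tank 16; tank 16 < tank 14; tank 14 < tank 13; tank 13 < tank 2; tank 2 < tank 6.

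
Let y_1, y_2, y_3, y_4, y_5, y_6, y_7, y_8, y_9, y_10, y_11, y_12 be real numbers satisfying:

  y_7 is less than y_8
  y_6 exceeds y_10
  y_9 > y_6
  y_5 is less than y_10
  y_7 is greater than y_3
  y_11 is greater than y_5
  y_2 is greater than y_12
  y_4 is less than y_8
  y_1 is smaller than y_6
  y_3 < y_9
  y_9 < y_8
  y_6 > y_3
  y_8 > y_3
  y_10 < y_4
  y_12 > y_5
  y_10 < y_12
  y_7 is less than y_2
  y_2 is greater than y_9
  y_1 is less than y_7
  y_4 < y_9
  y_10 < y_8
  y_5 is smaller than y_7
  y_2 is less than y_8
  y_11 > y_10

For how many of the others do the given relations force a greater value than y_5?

9

Directly above y_5: y_10, y_11, y_7, y_12.
One step further: y_4, y_6, y_2, y_8 (8 so far).
One step further: y_9 (9 so far).
No other element is forced above y_5 by the given relations, so the count is 9.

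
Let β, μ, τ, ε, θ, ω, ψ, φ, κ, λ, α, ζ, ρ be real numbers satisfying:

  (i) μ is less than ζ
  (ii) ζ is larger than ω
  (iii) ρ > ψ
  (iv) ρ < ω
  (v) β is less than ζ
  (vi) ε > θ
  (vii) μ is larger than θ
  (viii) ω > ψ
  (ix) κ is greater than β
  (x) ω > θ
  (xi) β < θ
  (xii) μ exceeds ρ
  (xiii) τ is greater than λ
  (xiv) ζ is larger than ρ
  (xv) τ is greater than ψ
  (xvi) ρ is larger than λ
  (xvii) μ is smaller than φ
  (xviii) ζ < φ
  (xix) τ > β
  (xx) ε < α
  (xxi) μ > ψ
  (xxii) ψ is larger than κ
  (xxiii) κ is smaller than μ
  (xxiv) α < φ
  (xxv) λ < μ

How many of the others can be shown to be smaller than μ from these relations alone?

The elements the relations force below μ are β, λ, θ, κ, ψ, ρ — no chain reaches any other.
That is 6.

6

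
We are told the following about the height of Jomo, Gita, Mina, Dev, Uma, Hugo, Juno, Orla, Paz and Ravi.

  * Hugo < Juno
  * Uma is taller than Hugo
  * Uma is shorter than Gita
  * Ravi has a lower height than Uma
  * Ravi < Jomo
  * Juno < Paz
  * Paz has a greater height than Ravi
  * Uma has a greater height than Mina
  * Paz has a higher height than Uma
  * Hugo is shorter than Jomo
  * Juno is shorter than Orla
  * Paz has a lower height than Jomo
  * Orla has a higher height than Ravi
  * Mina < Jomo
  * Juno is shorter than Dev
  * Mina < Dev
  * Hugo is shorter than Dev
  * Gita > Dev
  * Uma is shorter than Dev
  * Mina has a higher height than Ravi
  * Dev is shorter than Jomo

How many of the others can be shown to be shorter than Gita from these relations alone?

6

From Gita the given relations immediately reach Uma, Dev.
From those, Ravi, Hugo, Mina, Juno — 6 in total.
Nothing else is reachable below Gita; 6 in all.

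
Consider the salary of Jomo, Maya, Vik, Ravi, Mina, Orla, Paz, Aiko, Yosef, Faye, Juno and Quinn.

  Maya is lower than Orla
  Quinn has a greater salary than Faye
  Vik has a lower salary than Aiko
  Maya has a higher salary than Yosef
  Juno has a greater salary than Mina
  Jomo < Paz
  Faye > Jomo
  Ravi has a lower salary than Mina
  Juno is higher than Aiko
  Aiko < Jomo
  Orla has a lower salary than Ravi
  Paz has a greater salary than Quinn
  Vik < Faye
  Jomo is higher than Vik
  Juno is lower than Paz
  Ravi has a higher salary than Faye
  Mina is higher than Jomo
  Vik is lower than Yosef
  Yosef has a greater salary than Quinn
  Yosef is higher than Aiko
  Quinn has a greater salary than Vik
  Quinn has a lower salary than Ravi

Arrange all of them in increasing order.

The consecutive links are each given: Vik < Aiko; Aiko < Jomo; Jomo < Faye; Faye < Quinn; Quinn < Yosef; Yosef < Maya; Maya < Orla; Orla < Ravi; Ravi < Mina; Mina < Juno; Juno < Paz.

Vik < Aiko < Jomo < Faye < Quinn < Yosef < Maya < Orla < Ravi < Mina < Juno < Paz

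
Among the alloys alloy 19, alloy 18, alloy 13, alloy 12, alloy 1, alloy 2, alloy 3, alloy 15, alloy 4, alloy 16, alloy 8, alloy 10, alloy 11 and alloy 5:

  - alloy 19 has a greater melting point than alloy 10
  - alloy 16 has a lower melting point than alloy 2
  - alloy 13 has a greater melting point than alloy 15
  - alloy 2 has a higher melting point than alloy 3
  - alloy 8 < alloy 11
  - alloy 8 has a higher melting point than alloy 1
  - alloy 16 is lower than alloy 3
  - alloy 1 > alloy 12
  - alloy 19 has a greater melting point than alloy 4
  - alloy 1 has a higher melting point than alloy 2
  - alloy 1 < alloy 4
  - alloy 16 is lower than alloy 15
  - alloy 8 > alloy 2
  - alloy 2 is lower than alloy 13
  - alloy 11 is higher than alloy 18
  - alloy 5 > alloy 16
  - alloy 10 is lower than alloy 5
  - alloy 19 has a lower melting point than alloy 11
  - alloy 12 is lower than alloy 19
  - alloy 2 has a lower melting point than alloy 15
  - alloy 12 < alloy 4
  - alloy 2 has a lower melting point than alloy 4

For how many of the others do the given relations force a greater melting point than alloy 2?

7

From alloy 2 the given relations immediately reach alloy 1, alloy 15, alloy 4, alloy 8, alloy 13.
From those, alloy 19, alloy 11 — 7 in total.
No other element is forced above alloy 2 by the given relations, so the count is 7.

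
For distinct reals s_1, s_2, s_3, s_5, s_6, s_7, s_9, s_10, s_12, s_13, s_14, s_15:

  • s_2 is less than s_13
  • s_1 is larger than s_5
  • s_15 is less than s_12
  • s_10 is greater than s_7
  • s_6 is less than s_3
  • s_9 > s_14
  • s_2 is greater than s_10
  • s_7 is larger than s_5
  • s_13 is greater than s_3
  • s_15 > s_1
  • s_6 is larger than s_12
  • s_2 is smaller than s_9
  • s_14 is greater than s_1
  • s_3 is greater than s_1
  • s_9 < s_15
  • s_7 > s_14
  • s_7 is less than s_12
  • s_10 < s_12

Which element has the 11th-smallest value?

The consecutive relations fix a unique order: s_5 < s_1 < s_14 < s_7 < s_10 < s_2 < s_9 < s_15 < s_12 < s_6 < s_3 < s_13.
The 11th smallest is s_3.

s_3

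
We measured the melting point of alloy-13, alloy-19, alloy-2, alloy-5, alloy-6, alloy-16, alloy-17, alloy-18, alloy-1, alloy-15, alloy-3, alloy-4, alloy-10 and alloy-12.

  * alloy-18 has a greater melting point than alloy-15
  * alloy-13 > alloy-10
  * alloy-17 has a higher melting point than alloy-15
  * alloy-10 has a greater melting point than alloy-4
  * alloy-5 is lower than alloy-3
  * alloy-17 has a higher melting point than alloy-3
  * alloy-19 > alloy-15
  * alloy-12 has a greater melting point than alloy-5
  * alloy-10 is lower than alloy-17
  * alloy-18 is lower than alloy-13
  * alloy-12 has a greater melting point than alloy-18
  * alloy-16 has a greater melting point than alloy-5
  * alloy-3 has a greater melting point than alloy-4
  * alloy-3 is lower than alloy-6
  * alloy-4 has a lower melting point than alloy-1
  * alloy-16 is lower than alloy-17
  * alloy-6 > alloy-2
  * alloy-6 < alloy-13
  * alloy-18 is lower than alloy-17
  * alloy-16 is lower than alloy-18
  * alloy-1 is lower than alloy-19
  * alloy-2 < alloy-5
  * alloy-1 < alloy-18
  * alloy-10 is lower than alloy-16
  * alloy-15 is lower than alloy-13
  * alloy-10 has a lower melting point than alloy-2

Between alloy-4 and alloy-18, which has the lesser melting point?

alloy-4

alloy-4 < alloy-10 and alloy-10 < alloy-2 give alloy-4 < alloy-2.
With alloy-2 < alloy-5: alloy-4 < alloy-10 < alloy-2 < alloy-5.
Then alloy-5 < alloy-16 extends the chain to alloy-16.
With alloy-16 < alloy-18: alloy-4 < alloy-10 < alloy-2 < alloy-5 < alloy-16 < alloy-18.
So alloy-4 < alloy-18; alloy-4 is the lower of the two.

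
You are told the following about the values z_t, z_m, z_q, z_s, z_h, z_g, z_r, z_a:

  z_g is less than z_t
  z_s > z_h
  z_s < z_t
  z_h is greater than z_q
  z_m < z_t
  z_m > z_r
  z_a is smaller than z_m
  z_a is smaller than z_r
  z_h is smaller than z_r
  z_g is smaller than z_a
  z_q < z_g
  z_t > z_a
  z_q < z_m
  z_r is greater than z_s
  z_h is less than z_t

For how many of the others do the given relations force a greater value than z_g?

4

Directly above z_g: z_a, z_t.
One step further: z_r, z_m (4 so far).
No other element is forced above z_g by the given relations, so the count is 4.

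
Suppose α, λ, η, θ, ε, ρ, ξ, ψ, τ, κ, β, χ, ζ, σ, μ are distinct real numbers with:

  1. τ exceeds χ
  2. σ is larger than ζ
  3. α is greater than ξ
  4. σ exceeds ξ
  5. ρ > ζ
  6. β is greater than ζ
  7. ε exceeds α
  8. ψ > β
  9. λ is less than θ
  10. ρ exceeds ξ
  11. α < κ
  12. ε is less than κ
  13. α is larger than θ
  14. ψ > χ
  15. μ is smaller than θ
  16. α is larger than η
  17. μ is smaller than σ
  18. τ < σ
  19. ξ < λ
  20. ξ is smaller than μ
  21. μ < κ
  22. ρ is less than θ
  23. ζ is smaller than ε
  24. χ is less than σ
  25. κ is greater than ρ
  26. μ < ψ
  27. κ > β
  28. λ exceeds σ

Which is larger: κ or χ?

κ

χ < τ < σ < λ < θ < α < ε < κ, by transitivity through τ, σ, λ, θ, α, ε.
So χ < κ; κ is the larger of the two.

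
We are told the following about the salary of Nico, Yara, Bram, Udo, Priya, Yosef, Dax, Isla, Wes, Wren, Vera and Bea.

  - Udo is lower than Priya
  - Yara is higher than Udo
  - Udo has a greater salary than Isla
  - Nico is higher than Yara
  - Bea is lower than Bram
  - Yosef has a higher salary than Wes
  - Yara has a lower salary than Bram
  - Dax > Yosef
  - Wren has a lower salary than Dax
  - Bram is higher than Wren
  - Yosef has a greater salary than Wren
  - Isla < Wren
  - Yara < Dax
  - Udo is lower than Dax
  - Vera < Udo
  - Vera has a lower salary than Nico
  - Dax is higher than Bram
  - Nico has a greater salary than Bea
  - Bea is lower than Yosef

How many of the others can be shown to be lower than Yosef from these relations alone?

4

Directly below Yosef: Bea, Wren, Wes.
One step further: Isla (4 so far).
No other element is forced below Yosef by the given relations, so the count is 4.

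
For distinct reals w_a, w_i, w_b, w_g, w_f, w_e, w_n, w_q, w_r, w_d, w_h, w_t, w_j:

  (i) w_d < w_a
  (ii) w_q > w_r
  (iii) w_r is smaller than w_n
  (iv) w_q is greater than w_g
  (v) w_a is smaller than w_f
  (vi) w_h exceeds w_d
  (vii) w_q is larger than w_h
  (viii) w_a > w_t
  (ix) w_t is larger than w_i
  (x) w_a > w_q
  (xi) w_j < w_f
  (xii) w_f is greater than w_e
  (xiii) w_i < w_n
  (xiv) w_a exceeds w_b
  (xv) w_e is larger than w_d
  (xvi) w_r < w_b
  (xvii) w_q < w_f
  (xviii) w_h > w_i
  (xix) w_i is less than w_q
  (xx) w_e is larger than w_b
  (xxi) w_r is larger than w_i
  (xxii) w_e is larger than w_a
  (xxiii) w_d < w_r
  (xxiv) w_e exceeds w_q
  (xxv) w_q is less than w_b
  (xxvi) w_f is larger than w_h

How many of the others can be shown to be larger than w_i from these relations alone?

9

From w_i the given relations immediately reach w_h, w_r, w_q, w_n, w_t.
From those, w_b, w_a, w_e, w_f — 9 in total.
Nothing else is reachable above w_i; 9 in all.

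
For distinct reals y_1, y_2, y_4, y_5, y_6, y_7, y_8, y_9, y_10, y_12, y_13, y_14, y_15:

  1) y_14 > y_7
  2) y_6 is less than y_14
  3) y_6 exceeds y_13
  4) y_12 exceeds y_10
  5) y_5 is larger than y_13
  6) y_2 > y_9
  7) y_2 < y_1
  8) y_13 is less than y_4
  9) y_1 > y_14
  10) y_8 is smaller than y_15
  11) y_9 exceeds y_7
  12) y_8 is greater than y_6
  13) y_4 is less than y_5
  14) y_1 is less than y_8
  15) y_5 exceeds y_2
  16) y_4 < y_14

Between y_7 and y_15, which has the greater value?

y_15

Following the relations from y_7: y_7 < y_9 < y_2 < y_1 < y_8 < y_15.
So y_7 < y_15; y_15 is the larger of the two.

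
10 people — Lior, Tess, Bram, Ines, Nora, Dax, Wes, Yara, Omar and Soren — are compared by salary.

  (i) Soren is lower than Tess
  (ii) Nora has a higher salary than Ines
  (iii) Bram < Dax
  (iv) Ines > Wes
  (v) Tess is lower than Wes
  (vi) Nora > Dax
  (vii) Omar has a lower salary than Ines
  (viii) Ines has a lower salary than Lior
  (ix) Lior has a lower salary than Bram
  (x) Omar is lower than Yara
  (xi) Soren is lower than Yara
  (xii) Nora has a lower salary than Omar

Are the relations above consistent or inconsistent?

inconsistent

We have Omar < Ines stated directly, yet also Ines < Lior < Bram < Dax < Nora < Omar by chaining the others — so Ines < Omar. Contradiction.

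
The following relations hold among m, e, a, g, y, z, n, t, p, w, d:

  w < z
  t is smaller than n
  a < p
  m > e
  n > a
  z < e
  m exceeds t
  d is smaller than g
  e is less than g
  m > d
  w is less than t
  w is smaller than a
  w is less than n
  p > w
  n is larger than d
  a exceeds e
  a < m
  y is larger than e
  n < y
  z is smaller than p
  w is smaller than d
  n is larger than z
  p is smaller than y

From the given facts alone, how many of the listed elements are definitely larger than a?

Directly above a: n, p, m.
One step further: y (4 so far).
No other element is forced above a by the given relations, so the count is 4.

4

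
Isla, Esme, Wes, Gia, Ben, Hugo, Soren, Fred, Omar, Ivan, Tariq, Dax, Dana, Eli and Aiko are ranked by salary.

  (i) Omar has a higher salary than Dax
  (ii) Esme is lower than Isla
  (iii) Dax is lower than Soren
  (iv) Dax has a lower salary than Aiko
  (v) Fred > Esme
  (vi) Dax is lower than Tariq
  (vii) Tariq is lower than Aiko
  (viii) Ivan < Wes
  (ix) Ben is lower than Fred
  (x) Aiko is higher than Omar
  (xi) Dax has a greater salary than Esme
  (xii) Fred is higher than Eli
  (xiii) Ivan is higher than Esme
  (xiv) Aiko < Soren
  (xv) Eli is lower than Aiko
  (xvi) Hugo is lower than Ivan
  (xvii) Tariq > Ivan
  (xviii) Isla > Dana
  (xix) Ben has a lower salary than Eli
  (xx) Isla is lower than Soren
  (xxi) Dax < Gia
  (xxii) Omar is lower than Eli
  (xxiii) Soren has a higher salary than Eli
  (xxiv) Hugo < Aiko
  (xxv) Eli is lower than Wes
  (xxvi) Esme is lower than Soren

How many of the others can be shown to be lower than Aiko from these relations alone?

8

Directly below Aiko: Dax, Omar, Eli, Hugo, Tariq.
One step further: Esme, Ben, Ivan (8 so far).
No other element is forced below Aiko by the given relations, so the count is 8.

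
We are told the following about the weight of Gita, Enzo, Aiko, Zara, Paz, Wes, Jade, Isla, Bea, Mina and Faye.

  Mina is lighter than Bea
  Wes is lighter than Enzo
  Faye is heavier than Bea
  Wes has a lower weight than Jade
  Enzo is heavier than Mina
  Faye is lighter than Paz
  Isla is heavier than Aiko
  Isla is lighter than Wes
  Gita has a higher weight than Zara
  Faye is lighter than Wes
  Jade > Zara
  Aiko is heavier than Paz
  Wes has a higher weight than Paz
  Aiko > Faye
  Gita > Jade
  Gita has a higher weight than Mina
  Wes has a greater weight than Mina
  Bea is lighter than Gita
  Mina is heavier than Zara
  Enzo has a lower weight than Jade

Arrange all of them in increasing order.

The consecutive links are each given: Zara < Mina; Mina < Bea; Bea < Faye; Faye < Paz; Paz < Aiko; Aiko < Isla; Isla < Wes; Wes < Enzo; Enzo < Jade; Jade < Gita.

Zara < Mina < Bea < Faye < Paz < Aiko < Isla < Wes < Enzo < Jade < Gita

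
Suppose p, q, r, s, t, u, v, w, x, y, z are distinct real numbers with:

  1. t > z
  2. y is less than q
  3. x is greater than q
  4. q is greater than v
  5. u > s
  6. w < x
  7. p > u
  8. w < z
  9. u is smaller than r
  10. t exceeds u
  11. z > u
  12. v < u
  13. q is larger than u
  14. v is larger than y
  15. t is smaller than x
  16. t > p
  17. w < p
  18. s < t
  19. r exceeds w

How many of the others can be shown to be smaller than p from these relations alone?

From p the given relations immediately reach w, u.
From those, v, s — 4 in total.
From those, y — 5 in total.
No other element is forced below p by the given relations, so the count is 5.

5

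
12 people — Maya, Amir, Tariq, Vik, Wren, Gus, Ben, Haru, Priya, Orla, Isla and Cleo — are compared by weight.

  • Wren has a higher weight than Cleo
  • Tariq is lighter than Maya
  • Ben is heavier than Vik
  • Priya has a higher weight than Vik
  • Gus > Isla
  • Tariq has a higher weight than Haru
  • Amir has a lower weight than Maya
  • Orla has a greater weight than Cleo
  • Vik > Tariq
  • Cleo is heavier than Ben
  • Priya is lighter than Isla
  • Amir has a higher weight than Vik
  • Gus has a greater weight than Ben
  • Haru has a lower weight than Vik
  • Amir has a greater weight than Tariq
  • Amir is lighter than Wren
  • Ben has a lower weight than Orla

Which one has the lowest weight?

Tariq is not least since Haru < Tariq; Vik is not least since Tariq < Vik; Ben is not least since Vik < Ben; Amir is not least since Vik < Amir; Priya is not least since Vik < Priya; Maya is not least since Amir < Maya; Isla is not least since Priya < Isla; Cleo is not least since Ben < Cleo; Gus is not least since Isla < Gus; Orla is not least since Cleo < Orla; Wren is not least since Amir < Wren.
Only Haru has nothing below it, so Haru is the lowest weight.

Haru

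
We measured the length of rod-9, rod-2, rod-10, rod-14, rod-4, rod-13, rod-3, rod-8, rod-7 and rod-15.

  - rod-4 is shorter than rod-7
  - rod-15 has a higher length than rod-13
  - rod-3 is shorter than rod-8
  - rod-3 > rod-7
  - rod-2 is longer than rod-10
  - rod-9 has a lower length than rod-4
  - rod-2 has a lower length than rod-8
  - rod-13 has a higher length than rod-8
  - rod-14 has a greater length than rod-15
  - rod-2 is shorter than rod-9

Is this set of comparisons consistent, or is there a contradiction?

The single ordering rod-10 < rod-2 < rod-9 < rod-4 < rod-7 < rod-3 < rod-8 < rod-13 < rod-15 < rod-14 satisfies every listed relation, so no contradiction arises.

consistent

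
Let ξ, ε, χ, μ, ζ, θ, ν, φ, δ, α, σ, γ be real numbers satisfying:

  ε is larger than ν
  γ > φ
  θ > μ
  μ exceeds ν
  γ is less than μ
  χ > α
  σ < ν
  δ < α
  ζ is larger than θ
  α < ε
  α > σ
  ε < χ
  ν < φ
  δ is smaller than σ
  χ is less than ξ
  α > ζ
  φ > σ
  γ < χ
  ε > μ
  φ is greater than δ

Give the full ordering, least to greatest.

Each adjacent pair is fixed by a given relation: δ < σ; σ < ν; ν < φ; φ < γ; γ < μ; μ < θ; θ < ζ; ζ < α; α < ε; ε < χ; χ < ξ. Chaining them end to end gives the full order.

δ < σ < ν < φ < γ < μ < θ < ζ < α < ε < χ < ξ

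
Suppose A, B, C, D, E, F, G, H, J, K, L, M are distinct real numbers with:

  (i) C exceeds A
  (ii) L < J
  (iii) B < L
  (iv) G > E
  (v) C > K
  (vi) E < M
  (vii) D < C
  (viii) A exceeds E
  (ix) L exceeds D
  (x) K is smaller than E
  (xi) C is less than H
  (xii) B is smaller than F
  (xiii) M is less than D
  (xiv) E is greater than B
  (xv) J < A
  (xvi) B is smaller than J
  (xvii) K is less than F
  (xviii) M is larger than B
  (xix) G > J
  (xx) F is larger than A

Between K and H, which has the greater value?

K < E and E < M give K < M.
Then M < D extends the chain to D.
With D < L: K < E < M < D < L.
With L < J: K < E < M < D < L < J.
Then J < A extends the chain to A.
Then A < C extends the chain to C.
Then C < H extends the chain to H.
So K < H; H is the larger of the two.

H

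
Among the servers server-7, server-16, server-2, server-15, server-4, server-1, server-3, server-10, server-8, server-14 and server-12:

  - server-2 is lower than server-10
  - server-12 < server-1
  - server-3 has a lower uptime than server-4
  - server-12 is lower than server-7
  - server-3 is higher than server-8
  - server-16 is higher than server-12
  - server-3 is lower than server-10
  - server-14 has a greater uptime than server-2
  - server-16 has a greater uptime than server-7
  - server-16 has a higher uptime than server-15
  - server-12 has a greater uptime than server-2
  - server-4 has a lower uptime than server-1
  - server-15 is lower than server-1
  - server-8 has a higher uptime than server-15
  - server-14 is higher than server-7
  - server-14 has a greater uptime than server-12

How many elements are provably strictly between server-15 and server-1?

3

Chaining upward from server-15 reaches: server-16, server-8, server-3, server-10, server-4.
Chaining downward from server-1 reaches: server-2, server-12, server-8, server-3, server-4.
Strictly between server-15 and server-1 are those in both lists: server-8, server-3, server-4 — 3 elements.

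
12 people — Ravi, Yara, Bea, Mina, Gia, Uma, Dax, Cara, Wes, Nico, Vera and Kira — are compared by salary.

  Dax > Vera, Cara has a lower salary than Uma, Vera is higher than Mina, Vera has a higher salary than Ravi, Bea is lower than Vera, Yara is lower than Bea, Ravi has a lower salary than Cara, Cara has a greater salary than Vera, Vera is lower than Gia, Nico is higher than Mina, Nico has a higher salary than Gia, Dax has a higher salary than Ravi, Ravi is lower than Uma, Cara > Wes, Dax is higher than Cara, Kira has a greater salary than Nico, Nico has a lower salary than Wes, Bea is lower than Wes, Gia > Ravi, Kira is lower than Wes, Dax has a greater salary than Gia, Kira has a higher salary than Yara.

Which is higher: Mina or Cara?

Cara

Mina < Vera and Vera < Gia give Mina < Gia.
Then Gia < Nico extends the chain to Nico.
Then Nico < Kira extends the chain to Kira.
Then Kira < Wes extends the chain to Wes.
With Wes < Cara: Mina < Vera < Gia < Nico < Kira < Wes < Cara.
So Mina < Cara; Cara is the higher of the two.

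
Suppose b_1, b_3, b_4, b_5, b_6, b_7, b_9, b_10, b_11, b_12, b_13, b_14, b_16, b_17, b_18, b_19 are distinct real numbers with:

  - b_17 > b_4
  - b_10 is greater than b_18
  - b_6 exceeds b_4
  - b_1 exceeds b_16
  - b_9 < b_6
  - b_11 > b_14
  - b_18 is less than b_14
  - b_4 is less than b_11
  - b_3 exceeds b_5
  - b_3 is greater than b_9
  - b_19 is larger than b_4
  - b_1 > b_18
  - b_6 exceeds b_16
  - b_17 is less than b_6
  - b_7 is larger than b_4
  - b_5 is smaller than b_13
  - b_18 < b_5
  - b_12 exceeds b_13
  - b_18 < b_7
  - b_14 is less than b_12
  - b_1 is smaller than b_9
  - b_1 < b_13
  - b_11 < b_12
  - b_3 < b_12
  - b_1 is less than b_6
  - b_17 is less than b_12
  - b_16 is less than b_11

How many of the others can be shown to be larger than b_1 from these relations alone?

The elements the relations force above b_1 are b_9, b_3, b_6, b_13, b_12 — no chain reaches any other.
That is 5.

5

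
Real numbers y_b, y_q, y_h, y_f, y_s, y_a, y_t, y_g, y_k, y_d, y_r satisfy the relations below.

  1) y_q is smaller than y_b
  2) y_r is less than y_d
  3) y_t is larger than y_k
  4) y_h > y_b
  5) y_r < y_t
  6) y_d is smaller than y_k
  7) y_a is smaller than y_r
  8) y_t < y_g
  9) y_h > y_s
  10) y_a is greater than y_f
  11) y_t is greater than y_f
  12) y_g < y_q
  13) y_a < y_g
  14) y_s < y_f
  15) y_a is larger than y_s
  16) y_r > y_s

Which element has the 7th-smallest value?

y_t

Chaining the given pairs: y_s < y_f < y_a < y_r < y_d < y_k < y_t < y_g < y_q < y_b < y_h.
Counting 7 from the smallest end gives y_t.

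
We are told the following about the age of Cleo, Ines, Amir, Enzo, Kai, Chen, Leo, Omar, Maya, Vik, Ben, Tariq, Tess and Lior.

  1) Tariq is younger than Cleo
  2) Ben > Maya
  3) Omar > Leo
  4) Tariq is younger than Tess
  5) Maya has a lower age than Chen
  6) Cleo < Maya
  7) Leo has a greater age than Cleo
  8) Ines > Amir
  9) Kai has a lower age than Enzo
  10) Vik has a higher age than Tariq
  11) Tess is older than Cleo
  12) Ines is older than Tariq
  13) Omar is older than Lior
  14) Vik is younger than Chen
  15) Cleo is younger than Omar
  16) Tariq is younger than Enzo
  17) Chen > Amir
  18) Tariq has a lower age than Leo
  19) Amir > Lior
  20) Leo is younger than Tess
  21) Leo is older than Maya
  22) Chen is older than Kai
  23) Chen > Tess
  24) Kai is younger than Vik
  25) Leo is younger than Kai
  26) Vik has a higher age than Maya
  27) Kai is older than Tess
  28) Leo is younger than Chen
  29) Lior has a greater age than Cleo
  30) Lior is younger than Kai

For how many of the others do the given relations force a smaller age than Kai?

6

The elements the relations force below Kai are Tariq, Cleo, Maya, Leo, Lior, Tess — no chain reaches any other.
That is 6.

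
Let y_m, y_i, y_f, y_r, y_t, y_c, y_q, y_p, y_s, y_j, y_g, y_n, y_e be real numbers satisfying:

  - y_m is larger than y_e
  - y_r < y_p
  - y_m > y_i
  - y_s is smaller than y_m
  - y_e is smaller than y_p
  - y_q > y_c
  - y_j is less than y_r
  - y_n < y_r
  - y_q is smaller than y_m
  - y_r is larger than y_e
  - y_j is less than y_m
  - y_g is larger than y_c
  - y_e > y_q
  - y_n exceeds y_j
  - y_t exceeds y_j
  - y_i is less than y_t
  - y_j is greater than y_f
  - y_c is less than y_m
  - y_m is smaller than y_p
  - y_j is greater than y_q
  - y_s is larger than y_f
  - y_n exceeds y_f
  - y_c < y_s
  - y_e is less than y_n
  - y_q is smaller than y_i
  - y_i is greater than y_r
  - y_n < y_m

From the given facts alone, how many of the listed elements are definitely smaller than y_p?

10

From y_p the given relations immediately reach y_e, y_r, y_m.
From those, y_c, y_q, y_s, y_j, y_n, y_i — 9 in total.
From those, y_f — 10 in total.
Nothing else is reachable below y_p; 10 in all.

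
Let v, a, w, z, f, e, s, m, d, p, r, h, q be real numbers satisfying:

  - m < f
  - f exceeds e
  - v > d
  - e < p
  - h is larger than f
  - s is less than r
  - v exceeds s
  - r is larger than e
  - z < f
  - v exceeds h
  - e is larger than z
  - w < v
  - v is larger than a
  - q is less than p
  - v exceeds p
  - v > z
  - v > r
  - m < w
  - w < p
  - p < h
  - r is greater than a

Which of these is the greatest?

Chaining downward from v: directly below it, s, z, a, r, d, w, p, h; then e, m, f, q.
That covers every other element, and nothing is given above v, so v is the greatest.

v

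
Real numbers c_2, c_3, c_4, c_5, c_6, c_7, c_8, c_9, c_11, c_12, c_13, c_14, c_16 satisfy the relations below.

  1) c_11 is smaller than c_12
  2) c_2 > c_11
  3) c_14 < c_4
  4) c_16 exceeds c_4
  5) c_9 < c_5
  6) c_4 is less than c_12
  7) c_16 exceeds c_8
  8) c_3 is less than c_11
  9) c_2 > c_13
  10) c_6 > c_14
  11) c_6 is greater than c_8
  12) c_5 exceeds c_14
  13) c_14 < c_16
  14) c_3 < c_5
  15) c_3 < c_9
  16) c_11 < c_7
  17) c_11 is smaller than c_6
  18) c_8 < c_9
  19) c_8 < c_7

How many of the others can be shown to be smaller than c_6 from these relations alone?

Directly below c_6: c_14, c_8, c_11.
One step further: c_3 (4 so far).
Nothing else is reachable below c_6; 4 in all.

4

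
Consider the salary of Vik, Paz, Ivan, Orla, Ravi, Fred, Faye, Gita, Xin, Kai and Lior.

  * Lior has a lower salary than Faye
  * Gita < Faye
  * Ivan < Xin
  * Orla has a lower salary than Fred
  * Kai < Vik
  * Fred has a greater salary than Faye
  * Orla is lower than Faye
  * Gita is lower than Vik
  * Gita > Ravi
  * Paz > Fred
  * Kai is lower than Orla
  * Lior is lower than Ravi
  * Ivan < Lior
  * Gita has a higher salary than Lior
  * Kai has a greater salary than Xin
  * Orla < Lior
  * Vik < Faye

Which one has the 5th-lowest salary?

The consecutive relations fix a unique order: Ivan < Xin < Kai < Orla < Lior < Ravi < Gita < Vik < Faye < Fred < Paz.
The 5th smallest is Lior.

Lior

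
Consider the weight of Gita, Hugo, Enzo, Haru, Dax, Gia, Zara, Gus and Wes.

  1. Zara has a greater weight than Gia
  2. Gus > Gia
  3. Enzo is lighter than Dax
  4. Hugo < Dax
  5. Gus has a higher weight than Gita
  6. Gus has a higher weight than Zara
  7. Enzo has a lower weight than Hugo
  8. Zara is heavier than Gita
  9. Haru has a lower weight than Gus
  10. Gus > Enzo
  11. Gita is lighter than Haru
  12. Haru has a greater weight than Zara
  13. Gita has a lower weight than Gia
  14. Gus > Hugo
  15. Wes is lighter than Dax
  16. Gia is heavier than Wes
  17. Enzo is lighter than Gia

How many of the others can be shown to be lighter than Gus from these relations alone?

7

Directly below Gus: Enzo, Gita, Gia, Hugo, Zara, Haru.
One step further: Wes (7 so far).
No other element is forced below Gus by the given relations, so the count is 7.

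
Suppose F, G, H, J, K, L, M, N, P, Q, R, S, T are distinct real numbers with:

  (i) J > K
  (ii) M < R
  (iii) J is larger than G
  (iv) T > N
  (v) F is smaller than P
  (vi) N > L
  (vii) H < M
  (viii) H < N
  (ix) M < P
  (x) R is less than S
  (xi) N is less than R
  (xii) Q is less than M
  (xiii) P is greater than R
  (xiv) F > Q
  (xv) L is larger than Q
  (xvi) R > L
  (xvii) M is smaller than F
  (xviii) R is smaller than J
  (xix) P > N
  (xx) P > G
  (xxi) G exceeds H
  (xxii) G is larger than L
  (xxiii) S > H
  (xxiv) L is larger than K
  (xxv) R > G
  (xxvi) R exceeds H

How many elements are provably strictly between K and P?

4

Chaining upward from K reaches: L, N, T, G, R, J, S.
Chaining downward from P reaches: Q, H, L, N, M, G, F, R.
Strictly between K and P are those in both lists: L, N, G, R — 4 elements.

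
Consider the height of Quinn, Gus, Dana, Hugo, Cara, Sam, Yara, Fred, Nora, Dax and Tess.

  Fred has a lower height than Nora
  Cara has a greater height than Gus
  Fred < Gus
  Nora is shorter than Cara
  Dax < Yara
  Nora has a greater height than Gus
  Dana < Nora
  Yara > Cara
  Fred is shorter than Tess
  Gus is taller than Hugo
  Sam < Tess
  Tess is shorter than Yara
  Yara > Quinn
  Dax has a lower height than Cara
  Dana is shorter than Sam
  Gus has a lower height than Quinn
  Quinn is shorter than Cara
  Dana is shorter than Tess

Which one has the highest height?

Yara

Dana is not greatest since Dana < Nora; Fred is not greatest since Fred < Tess; Hugo is not greatest since Hugo < Gus; Sam is not greatest since Sam < Tess; Gus is not greatest since Gus < Quinn; Dax is not greatest since Dax < Cara; Quinn is not greatest since Quinn < Cara; Nora is not greatest since Nora < Cara; Cara is not greatest since Cara < Yara; Tess is not greatest since Tess < Yara.
Only Yara has nothing above it, so Yara is the highest height.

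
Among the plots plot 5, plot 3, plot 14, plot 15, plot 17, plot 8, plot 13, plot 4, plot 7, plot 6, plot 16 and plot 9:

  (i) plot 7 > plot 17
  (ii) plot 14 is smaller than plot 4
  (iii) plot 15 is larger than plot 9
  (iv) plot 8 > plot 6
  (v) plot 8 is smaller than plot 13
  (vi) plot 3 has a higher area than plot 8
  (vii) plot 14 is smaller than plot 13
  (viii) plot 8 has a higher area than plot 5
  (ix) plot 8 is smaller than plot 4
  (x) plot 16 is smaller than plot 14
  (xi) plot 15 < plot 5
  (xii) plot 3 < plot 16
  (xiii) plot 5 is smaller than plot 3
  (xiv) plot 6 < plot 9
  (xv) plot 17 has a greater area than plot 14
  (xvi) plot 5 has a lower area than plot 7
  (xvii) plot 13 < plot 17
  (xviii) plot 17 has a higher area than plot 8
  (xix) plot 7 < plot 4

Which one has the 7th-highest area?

plot 3

Piecing the relations together gives one ordering: plot 6 < plot 9 < plot 15 < plot 5 < plot 8 < plot 3 < plot 16 < plot 14 < plot 13 < plot 17 < plot 7 < plot 4.
The 7th largest is plot 3.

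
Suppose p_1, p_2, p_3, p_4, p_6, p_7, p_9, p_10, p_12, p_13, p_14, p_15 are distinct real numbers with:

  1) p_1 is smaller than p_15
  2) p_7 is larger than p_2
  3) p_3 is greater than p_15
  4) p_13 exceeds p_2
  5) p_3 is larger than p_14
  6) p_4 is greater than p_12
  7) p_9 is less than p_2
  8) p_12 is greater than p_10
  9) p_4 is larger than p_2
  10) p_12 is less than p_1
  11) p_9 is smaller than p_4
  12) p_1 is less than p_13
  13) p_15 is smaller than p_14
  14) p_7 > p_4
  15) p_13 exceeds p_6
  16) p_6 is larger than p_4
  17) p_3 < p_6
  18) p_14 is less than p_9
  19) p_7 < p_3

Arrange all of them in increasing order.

p_10 < p_12 < p_1 < p_15 < p_14 < p_9 < p_2 < p_4 < p_7 < p_3 < p_6 < p_13

The consecutive links are each given: p_10 < p_12; p_12 < p_1; p_1 < p_15; p_15 < p_14; p_14 < p_9; p_9 < p_2; p_2 < p_4; p_4 < p_7; p_7 < p_3; p_3 < p_6; p_6 < p_13.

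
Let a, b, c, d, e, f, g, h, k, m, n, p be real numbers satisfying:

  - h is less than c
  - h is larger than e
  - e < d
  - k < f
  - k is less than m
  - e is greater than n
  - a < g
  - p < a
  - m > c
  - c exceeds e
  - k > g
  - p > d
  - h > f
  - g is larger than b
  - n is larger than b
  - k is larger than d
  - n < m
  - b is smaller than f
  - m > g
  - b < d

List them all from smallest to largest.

b < n < e < d < p < a < g < k < f < h < c < m

Nothing is placed below b, so it is least; from there b < n; n < e; e < d; d < p; p < a; a < g; g < k; k < f; f < h; h < c; c < m, each given directly.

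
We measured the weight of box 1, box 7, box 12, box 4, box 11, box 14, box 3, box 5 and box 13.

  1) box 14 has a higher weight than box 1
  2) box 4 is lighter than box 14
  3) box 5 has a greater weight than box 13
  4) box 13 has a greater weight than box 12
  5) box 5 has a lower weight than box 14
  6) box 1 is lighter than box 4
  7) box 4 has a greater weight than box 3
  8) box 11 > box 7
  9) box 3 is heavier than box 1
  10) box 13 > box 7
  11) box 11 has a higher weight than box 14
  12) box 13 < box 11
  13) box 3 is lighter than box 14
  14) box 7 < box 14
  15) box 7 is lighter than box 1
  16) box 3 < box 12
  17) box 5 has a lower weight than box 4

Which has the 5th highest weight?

Chaining the given pairs: box 7 < box 1 < box 3 < box 12 < box 13 < box 5 < box 4 < box 14 < box 11.
Counting 5 from the largest end gives box 13.

box 13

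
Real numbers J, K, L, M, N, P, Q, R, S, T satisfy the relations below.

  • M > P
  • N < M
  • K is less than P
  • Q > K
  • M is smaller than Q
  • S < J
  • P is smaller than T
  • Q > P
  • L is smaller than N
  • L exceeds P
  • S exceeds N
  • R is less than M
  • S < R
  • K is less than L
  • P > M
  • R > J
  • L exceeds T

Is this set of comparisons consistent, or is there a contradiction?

We have M < P stated directly, yet also P < T < L < N < S < J < R < M by chaining the others — so P < M. Contradiction.

inconsistent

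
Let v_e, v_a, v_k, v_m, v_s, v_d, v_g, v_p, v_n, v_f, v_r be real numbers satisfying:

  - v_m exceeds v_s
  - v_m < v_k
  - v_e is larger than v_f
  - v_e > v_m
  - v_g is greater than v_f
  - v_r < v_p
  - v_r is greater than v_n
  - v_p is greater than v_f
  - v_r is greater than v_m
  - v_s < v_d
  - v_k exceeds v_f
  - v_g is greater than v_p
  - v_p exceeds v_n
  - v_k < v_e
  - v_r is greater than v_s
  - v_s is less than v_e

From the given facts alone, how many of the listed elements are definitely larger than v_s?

The elements the relations force above v_s are v_m, v_k, v_e, v_r, v_d, v_p, v_g — no chain reaches any other.
That is 7.

7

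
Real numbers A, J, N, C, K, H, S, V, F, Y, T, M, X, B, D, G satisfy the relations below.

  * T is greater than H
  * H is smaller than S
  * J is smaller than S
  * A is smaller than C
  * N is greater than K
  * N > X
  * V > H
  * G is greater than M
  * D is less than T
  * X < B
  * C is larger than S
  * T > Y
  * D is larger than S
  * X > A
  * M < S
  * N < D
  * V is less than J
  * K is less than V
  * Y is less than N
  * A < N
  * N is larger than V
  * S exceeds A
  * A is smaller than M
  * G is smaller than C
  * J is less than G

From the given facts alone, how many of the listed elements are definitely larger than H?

8

Directly above H: V, S, T.
One step further: N, J, C, D (7 so far).
One step further: G (8 so far).
Nothing else is reachable above H; 8 in all.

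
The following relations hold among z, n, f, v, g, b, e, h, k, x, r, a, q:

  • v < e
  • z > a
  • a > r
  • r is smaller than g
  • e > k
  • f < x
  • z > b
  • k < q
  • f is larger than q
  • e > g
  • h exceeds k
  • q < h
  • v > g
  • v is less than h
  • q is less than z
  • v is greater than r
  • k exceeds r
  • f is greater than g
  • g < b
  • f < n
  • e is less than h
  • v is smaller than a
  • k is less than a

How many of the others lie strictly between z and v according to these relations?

1

The relations place v below z. An element lies strictly between them when it is forced above v and also forced below z.
Above v: {a, e, h}. Below z: {r, g, k, q, b, a}.
Intersection: {a} — 1.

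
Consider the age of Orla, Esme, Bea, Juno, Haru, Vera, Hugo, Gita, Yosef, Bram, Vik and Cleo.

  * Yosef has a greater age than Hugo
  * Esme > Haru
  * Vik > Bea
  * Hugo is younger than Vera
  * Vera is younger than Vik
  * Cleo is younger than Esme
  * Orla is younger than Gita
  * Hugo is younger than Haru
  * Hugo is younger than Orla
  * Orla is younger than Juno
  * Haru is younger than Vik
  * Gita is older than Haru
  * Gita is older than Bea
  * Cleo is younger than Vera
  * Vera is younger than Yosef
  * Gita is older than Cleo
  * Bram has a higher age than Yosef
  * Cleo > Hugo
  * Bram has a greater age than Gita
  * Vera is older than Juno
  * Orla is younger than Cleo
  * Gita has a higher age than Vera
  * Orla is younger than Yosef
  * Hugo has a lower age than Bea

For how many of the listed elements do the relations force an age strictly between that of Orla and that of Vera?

2

The relations place Orla below Vera. An element lies strictly between them when it is forced above Orla and also forced below Vera.
Above Orla: {Juno, Cleo, Esme, Gita, Vik, Yosef, Bram}. Below Vera: {Hugo, Juno, Cleo}.
Intersection: {Juno, Cleo} — 2.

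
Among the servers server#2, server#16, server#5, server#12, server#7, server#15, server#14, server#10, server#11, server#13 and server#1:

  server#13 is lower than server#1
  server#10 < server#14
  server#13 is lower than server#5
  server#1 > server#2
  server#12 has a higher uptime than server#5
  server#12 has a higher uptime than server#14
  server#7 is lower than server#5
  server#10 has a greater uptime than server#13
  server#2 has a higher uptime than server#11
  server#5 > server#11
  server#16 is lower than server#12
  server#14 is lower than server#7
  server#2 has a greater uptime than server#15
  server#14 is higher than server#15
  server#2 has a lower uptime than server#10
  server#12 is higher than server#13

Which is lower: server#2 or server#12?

server#2

The relevant relations are server#2 < server#10; server#10 < server#14; server#14 < server#7; server#7 < server#5; server#5 < server#12.
Together: server#2 < server#10 < server#14 < server#7 < server#5 < server#12.
So server#2 < server#12; server#2 is the lower of the two.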